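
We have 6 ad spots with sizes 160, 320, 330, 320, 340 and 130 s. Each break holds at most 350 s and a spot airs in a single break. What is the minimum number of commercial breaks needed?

Total = 340 + 330 + 320 + 320 + 160 + 130 = 1600 s.
Lower bound: ⌈1600/350⌉ = 5 commercial breaks.
A packing using 5 commercial breaks:
  break 1: 340 = 340
  break 2: 330 = 330
  break 3: 320 = 320
  break 4: 320 = 320
  break 5: 160 + 130 = 290
This matches the lower bound, so 5 is optimal.

5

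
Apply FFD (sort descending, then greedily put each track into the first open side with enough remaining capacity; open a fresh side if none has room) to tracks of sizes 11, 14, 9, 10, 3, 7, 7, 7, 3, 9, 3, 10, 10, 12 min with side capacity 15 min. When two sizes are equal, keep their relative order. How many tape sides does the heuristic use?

10

Sorted descending: 14, 12, 11, 10, 10, 10, 9, 9, 7, 7, 7, 3, 3, 3.
  14 → side 1 (new)  [load 14/15]
  12 → side 2 (new)  [load 12/15]
  11 → side 3 (new)  [load 11/15]
  10 → side 4 (new)  [load 10/15]
  10 → side 5 (new)  [load 10/15]
  10 → side 6 (new)  [load 10/15]
  9 → side 7 (new)  [load 9/15]
  9 → side 8 (new)  [load 9/15]
  7 → side 9 (new)  [load 7/15]
  7 → side 9  [load 14/15]
  7 → side 10 (new)  [load 7/15]
  3 → side 2  [load 15/15]
  3 → side 3  [load 14/15]
  3 → side 4  [load 13/15]
10 tape sides opened.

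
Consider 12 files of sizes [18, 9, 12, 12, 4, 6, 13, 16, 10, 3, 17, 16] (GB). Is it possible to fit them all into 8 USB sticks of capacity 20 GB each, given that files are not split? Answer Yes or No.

A valid assignment using 8 USB sticks:
  USB stick 1: 18 = 18
  USB stick 2: 17 + 3 = 20
  USB stick 3: 16 + 4 = 20
  USB stick 4: 16 = 16
  USB stick 5: 13 + 6 = 19
  USB stick 6: 12 = 12
  USB stick 7: 12 = 12
  USB stick 8: 10 + 9 = 19
Every load is within 20 GB, so 8 USB sticks suffice.

Yes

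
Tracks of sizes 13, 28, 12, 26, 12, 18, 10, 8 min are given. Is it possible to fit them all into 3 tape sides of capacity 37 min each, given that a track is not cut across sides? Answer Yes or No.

No

Total = 127 min; ⌈127/37⌉ = 4.
At least 4 tape sides are required, but only 3 are allowed.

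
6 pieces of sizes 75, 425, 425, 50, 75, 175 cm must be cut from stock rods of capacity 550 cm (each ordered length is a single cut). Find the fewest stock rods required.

3

Total = 425 + 425 + 175 + 75 + 75 + 50 = 1225 cm.
Lower bound: ⌈1225/550⌉ = 3 stock rods.
A packing using 3 stock rods:
  stock rod 1: 425 + 75 + 50 = 550
  stock rod 2: 425 + 75 = 500
  stock rod 3: 175 = 175
This matches the lower bound, so 3 is optimal.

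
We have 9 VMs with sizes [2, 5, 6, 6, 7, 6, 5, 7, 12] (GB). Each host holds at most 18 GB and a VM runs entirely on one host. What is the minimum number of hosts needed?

Total = 12 + 7 + 7 + 6 + 6 + 6 + 5 + 5 + 2 = 56 GB.
Lower bound: ⌈56/18⌉ = 4 hosts.
A packing using 4 hosts:
  host 1: 12 + 6 = 18
  host 2: 7 + 7 + 2 = 16
  host 3: 6 + 6 + 5 = 17
  host 4: 5 = 5
This matches the lower bound, so 4 is optimal.

4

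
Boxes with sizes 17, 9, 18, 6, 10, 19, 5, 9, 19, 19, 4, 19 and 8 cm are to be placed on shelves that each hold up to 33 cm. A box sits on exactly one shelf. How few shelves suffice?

6

Total = 19 + 19 + 19 + 19 + 18 + 17 + 10 + 9 + 9 + 8 + 6 + 5 + 4 = 162 cm.
Lower bound: ⌈162/33⌉ = 5 shelves.
Also, 6 boxes each exceed 33/2 cm, and no two of those can share a shelf, so at least 6 shelves are needed.
A packing using 6 shelves:
  shelf 1: 19 + 10 + 4 = 33
  shelf 2: 19 + 9 + 5 = 33
  shelf 3: 19 + 9 = 28
  shelf 4: 19 + 8 + 6 = 33
  shelf 5: 18 = 18
  shelf 6: 17 = 17
This matches the lower bound, so 6 is optimal.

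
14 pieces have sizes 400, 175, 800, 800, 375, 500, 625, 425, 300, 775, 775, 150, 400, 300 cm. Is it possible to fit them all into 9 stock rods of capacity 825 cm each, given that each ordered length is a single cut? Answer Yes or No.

Yes

A valid assignment using 9 stock rods:
  stock rod 1: 800 = 800
  stock rod 2: 800 = 800
  stock rod 3: 775 = 775
  stock rod 4: 775 = 775
  stock rod 5: 625 + 175 = 800
  stock rod 6: 500 + 300 = 800
  stock rod 7: 425 + 400 = 825
  stock rod 8: 400 + 375 = 775
  stock rod 9: 300 + 150 = 450
Every load is within 825 cm, so 9 stock rods suffice.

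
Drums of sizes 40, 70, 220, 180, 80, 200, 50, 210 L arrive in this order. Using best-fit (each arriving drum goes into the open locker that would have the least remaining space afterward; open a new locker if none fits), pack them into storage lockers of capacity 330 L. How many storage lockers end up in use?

4

  40 → locker 1 (new)  [load 40/330]
  70 → locker 1  [load 110/330]
  220 → locker 1  [load 330/330]
  180 → locker 2 (new)  [load 180/330]
  80 → locker 2  [load 260/330]
  200 → locker 3 (new)  [load 200/330]
  50 → locker 2  [load 310/330]
  210 → locker 4 (new)  [load 210/330]
4 storage lockers opened.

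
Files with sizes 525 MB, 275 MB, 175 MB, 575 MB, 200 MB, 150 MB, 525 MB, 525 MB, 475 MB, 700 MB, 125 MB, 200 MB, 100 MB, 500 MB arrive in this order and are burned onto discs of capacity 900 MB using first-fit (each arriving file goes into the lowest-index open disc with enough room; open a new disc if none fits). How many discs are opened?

  525 → disc 1 (new)  [load 525/900]
  275 → disc 1  [load 800/900]
  175 → disc 2 (new)  [load 175/900]
  575 → disc 2  [load 750/900]
  200 → disc 3 (new)  [load 200/900]
  150 → disc 2  [load 900/900]
  525 → disc 3  [load 725/900]
  525 → disc 4 (new)  [load 525/900]
  475 → disc 5 (new)  [load 475/900]
  700 → disc 6 (new)  [load 700/900]
  125 → disc 3  [load 850/900]
  200 → disc 4  [load 725/900]
  100 → disc 1  [load 900/900]
  500 → disc 7 (new)  [load 500/900]
7 discs opened.

7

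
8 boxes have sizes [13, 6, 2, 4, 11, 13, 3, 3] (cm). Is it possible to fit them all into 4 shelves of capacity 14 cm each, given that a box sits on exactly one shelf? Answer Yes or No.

Total = 55 cm; ⌈55/14⌉ = 4.
The bound of 4 does not rule out 4, but exhaustive search shows no assignment into 4 shelves of capacity 14 cm exists — the minimum is 5.

No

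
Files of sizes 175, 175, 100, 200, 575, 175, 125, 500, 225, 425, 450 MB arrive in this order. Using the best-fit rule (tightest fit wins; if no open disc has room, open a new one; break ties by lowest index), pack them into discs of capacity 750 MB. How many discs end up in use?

  175 → disc 1 (new)  [load 175/750]
  175 → disc 1  [load 350/750]
  100 → disc 1  [load 450/750]
  200 → disc 1  [load 650/750]
  575 → disc 2 (new)  [load 575/750]
  175 → disc 2  [load 750/750]
  125 → disc 3 (new)  [load 125/750]
  500 → disc 3  [load 625/750]
  225 → disc 4 (new)  [load 225/750]
  425 → disc 4  [load 650/750]
  450 → disc 5 (new)  [load 450/750]
5 discs opened.

5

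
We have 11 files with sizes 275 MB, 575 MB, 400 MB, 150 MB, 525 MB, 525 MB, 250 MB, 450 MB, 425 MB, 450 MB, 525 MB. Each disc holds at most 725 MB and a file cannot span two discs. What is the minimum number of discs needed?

Total = 575 + 525 + 525 + 525 + 450 + 450 + 425 + 400 + 275 + 250 + 150 = 4550 MB.
Lower bound: ⌈4550/725⌉ = 7 discs.
Also, 8 files each exceed 725/2 MB, and no two of those can share a disc, so at least 8 discs are needed.
A packing using 8 discs:
  disc 1: 575 + 150 = 725
  disc 2: 525 = 525
  disc 3: 525 = 525
  disc 4: 525 = 525
  disc 5: 450 + 275 = 725
  disc 6: 450 + 250 = 700
  disc 7: 425 = 425
  disc 8: 400 = 400
This matches the lower bound, so 8 is optimal.

8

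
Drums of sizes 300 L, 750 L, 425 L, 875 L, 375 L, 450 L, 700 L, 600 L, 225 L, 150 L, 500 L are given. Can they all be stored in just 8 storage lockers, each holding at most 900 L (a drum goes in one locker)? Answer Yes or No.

Yes

A valid assignment using 7 storage lockers:
  locker 1: 875 = 875
  locker 2: 750 + 150 = 900
  locker 3: 700 = 700
  locker 4: 600 + 300 = 900
  locker 5: 500 + 375 = 875
  locker 6: 450 + 425 = 875
  locker 7: 225 = 225
That uses only 7 ≤ 8, so 8 storage lockers are enough.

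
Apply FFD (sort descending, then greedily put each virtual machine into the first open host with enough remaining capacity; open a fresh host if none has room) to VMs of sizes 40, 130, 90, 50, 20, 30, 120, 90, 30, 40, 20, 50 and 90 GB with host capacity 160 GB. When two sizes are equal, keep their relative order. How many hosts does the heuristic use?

Sorted descending: 130, 120, 90, 90, 90, 50, 50, 40, 40, 30, 30, 20, 20.
  130 → host 1 (new)  [load 130/160]
  120 → host 2 (new)  [load 120/160]
  90 → host 3 (new)  [load 90/160]
  90 → host 4 (new)  [load 90/160]
  90 → host 5 (new)  [load 90/160]
  50 → host 3  [load 140/160]
  50 → host 4  [load 140/160]
  40 → host 2  [load 160/160]
  40 → host 5  [load 130/160]
  30 → host 1  [load 160/160]
  30 → host 5  [load 160/160]
  20 → host 3  [load 160/160]
  20 → host 4  [load 160/160]
5 hosts opened.

5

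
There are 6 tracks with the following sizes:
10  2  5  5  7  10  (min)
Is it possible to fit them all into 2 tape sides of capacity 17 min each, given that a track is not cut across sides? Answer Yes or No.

Total = 39 min; ⌈39/17⌉ = 3.
At least 3 tape sides are required, but only 2 are allowed.

No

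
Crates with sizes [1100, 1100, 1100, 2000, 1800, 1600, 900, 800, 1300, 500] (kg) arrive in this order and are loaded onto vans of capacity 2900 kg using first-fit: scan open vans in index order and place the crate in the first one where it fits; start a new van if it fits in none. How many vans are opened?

  1100 → van 1 (new)  [load 1100/2900]
  1100 → van 1  [load 2200/2900]
  1100 → van 2 (new)  [load 1100/2900]
  2000 → van 3 (new)  [load 2000/2900]
  1800 → van 2  [load 2900/2900]
  1600 → van 4 (new)  [load 1600/2900]
  900 → van 3  [load 2900/2900]
  800 → van 4  [load 2400/2900]
  1300 → van 5 (new)  [load 1300/2900]
  500 → van 1  [load 2700/2900]
5 vans opened.

5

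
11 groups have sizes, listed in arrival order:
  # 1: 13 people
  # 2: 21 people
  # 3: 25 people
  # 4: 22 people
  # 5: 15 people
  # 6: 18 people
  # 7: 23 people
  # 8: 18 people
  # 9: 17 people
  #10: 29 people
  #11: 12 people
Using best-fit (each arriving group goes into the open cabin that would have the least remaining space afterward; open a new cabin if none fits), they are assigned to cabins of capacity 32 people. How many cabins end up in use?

  13 → cabin 1 (new)  [load 13/32]
  21 → cabin 2 (new)  [load 21/32]
  25 → cabin 3 (new)  [load 25/32]
  22 → cabin 4 (new)  [load 22/32]
  15 → cabin 1  [load 28/32]
  18 → cabin 5 (new)  [load 18/32]
  23 → cabin 6 (new)  [load 23/32]
  18 → cabin 7 (new)  [load 18/32]
  17 → cabin 8 (new)  [load 17/32]
  29 → cabin 9 (new)  [load 29/32]
  12 → cabin 5  [load 30/32]
9 cabins opened.

9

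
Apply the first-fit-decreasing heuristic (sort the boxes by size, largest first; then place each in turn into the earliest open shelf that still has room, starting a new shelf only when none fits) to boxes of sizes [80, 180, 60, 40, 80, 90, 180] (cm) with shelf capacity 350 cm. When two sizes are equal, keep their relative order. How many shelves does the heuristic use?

3

Sorted descending: 180, 180, 90, 80, 80, 60, 40.
  180 → shelf 1 (new)  [load 180/350]
  180 → shelf 2 (new)  [load 180/350]
  90 → shelf 1  [load 270/350]
  80 → shelf 1  [load 350/350]
  80 → shelf 2  [load 260/350]
  60 → shelf 2  [load 320/350]
  40 → shelf 3 (new)  [load 40/350]
3 shelves opened.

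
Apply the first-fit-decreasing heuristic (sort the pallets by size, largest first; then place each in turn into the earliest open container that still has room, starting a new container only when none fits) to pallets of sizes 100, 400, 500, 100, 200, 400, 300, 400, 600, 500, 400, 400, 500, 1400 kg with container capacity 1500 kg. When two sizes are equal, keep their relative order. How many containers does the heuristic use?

5

Sorted descending: 1400, 600, 500, 500, 500, 400, 400, 400, 400, 400, 300, 200, 100, 100.
  1400 → container 1 (new)  [load 1400/1500]
  600 → container 2 (new)  [load 600/1500]
  500 → container 2  [load 1100/1500]
  500 → container 3 (new)  [load 500/1500]
  500 → container 3  [load 1000/1500]
  400 → container 2  [load 1500/1500]
  400 → container 3  [load 1400/1500]
  400 → container 4 (new)  [load 400/1500]
  400 → container 4  [load 800/1500]
  400 → container 4  [load 1200/1500]
  300 → container 4  [load 1500/1500]
  200 → container 5 (new)  [load 200/1500]
  100 → container 1  [load 1500/1500]
  100 → container 3  [load 1500/1500]
5 containers opened.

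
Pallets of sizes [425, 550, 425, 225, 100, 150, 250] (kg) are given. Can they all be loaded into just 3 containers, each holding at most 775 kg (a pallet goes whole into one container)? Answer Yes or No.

Yes

A valid assignment using 3 containers:
  container 1: 550 + 225 = 775
  container 2: 425 + 250 + 100 = 775
  container 3: 425 + 150 = 575
Every load is within 775 kg, so 3 containers suffice.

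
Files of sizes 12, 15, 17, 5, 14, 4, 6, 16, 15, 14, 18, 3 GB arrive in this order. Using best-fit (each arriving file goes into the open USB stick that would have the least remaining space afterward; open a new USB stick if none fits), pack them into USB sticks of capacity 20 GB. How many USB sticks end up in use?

  12 → USB stick 1 (new)  [load 12/20]
  15 → USB stick 2 (new)  [load 15/20]
  17 → USB stick 3 (new)  [load 17/20]
  5 → USB stick 2  [load 20/20]
  14 → USB stick 4 (new)  [load 14/20]
  4 → USB stick 4  [load 18/20]
  6 → USB stick 1  [load 18/20]
  16 → USB stick 5 (new)  [load 16/20]
  15 → USB stick 6 (new)  [load 15/20]
  14 → USB stick 7 (new)  [load 14/20]
  18 → USB stick 8 (new)  [load 18/20]
  3 → USB stick 3  [load 20/20]
8 USB sticks opened.

8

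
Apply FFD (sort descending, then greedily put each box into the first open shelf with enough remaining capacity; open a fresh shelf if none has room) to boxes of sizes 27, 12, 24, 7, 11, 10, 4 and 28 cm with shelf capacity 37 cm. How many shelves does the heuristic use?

4

Sorted descending: 28, 27, 24, 12, 11, 10, 7, 4.
  28 → shelf 1 (new)  [load 28/37]
  27 → shelf 2 (new)  [load 27/37]
  24 → shelf 3 (new)  [load 24/37]
  12 → shelf 3  [load 36/37]
  11 → shelf 4 (new)  [load 11/37]
  10 → shelf 2  [load 37/37]
  7 → shelf 1  [load 35/37]
  4 → shelf 4  [load 15/37]
4 shelves opened.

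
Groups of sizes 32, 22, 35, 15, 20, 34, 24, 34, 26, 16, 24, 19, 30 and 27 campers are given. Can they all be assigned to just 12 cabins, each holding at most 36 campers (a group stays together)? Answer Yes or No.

Yes

A valid assignment using 12 cabins:
  cabin 1: 35 = 35
  cabin 2: 34 = 34
  cabin 3: 34 = 34
  cabin 4: 32 = 32
  cabin 5: 30 = 30
  cabin 6: 27 = 27
  cabin 7: 26 = 26
  cabin 8: 24 = 24
  cabin 9: 24 = 24
  cabin 10: 22 = 22
  cabin 11: 20 + 16 = 36
  cabin 12: 19 + 15 = 34
Every load is within 36 campers, so 12 cabins suffice.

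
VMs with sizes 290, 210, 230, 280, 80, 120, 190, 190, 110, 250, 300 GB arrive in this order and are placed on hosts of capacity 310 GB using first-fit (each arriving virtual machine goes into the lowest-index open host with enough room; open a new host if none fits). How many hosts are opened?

  290 → host 1 (new)  [load 290/310]
  210 → host 2 (new)  [load 210/310]
  230 → host 3 (new)  [load 230/310]
  280 → host 4 (new)  [load 280/310]
  80 → host 2  [load 290/310]
  120 → host 5 (new)  [load 120/310]
  190 → host 5  [load 310/310]
  190 → host 6 (new)  [load 190/310]
  110 → host 6  [load 300/310]
  250 → host 7 (new)  [load 250/310]
  300 → host 8 (new)  [load 300/310]
8 hosts opened.

8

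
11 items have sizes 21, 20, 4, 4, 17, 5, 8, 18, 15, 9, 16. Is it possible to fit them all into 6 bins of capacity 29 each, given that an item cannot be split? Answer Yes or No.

Yes

A valid assignment using 6 bins:
  bin 1: 21 + 8 = 29
  bin 2: 20 + 9 = 29
  bin 3: 18 + 5 + 4 = 27
  bin 4: 17 + 4 = 21
  bin 5: 16 = 16
  bin 6: 15 = 15
Every load is within 29, so 6 bins suffice.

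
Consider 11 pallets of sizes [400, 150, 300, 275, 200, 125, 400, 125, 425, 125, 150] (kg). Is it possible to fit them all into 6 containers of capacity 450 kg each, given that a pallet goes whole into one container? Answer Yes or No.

No

Total = 2675 kg; ⌈2675/450⌉ = 6.
The bound of 6 does not rule out 6, but exhaustive search shows no assignment into 6 containers of capacity 450 kg exists — the minimum is 7.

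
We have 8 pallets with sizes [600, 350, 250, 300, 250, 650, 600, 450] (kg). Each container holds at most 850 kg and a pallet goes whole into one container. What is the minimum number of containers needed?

Total = 650 + 600 + 600 + 450 + 350 + 300 + 250 + 250 = 3450 kg.
Lower bound: ⌈3450/850⌉ = 5 containers.
A packing using 5 containers:
  container 1: 650 = 650
  container 2: 600 + 250 = 850
  container 3: 600 + 250 = 850
  container 4: 450 + 350 = 800
  container 5: 300 = 300
This matches the lower bound, so 5 is optimal.

5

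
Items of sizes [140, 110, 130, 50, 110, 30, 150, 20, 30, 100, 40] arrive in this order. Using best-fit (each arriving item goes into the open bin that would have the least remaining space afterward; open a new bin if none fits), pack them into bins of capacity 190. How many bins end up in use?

  140 → bin 1 (new)  [load 140/190]
  110 → bin 2 (new)  [load 110/190]
  130 → bin 3 (new)  [load 130/190]
  50 → bin 1  [load 190/190]
  110 → bin 4 (new)  [load 110/190]
  30 → bin 3  [load 160/190]
  150 → bin 5 (new)  [load 150/190]
  20 → bin 3  [load 180/190]
  30 → bin 5  [load 180/190]
  100 → bin 6 (new)  [load 100/190]
  40 → bin 2  [load 150/190]
6 bins opened.

6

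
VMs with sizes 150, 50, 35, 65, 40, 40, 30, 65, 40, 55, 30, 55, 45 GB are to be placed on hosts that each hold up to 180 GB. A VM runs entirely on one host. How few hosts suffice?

4

Total = 150 + 65 + 65 + 55 + 55 + 50 + 45 + 40 + 40 + 40 + 35 + 30 + 30 = 700 GB.
Lower bound: ⌈700/180⌉ = 4 hosts.
A packing using 4 hosts:
  host 1: 150 + 30 = 180
  host 2: 65 + 65 + 50 = 180
  host 3: 55 + 55 + 40 + 30 = 180
  host 4: 45 + 40 + 40 + 35 = 160
This matches the lower bound, so 4 is optimal.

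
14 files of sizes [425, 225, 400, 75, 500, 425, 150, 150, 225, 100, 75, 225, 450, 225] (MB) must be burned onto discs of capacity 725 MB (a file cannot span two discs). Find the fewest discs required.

6

Total = 500 + 450 + 425 + 425 + 400 + 225 + 225 + 225 + 225 + 150 + 150 + 100 + 75 + 75 = 3650 MB.
Lower bound: ⌈3650/725⌉ = 6 discs.
A packing using 6 discs:
  disc 1: 500 + 225 = 725
  disc 2: 450 + 225 = 675
  disc 3: 425 + 225 + 75 = 725
  disc 4: 425 + 225 + 75 = 725
  disc 5: 400 + 150 + 150 = 700
  disc 6: 100 = 100
This matches the lower bound, so 6 is optimal.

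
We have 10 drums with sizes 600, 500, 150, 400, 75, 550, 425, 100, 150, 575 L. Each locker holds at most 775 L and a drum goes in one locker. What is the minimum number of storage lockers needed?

Total = 600 + 575 + 550 + 500 + 425 + 400 + 150 + 150 + 100 + 75 = 3525 L.
Lower bound: ⌈3525/775⌉ = 5 storage lockers.
Also, 6 drums each exceed 775/2 L, and no two of those can share a locker, so at least 6 storage lockers are needed.
A packing using 6 storage lockers:
  locker 1: 600 + 150 = 750
  locker 2: 575 + 150 = 725
  locker 3: 550 + 100 + 75 = 725
  locker 4: 500 = 500
  locker 5: 425 = 425
  locker 6: 400 = 400
This matches the lower bound, so 6 is optimal.

6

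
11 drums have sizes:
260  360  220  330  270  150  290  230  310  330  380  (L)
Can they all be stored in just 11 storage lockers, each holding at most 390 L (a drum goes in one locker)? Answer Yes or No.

A valid assignment using 10 storage lockers:
  locker 1: 380 = 380
  locker 2: 360 = 360
  locker 3: 330 = 330
  locker 4: 330 = 330
  locker 5: 310 = 310
  locker 6: 290 = 290
  locker 7: 270 = 270
  locker 8: 260 = 260
  locker 9: 230 + 150 = 380
  locker 10: 220 = 220
That uses only 10 ≤ 11, so 11 storage lockers are enough.

Yes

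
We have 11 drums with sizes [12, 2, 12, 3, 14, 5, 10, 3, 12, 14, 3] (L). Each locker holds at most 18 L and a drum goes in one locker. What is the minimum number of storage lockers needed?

6

Total = 14 + 14 + 12 + 12 + 12 + 10 + 5 + 3 + 3 + 3 + 2 = 90 L.
Lower bound: ⌈90/18⌉ = 5 storage lockers.
Also, 6 drums each exceed 9 L, and no two of those can share a locker, so at least 6 storage lockers are needed.
A packing using 6 storage lockers:
  locker 1: 14 + 3 = 17
  locker 2: 14 + 3 = 17
  locker 3: 12 + 5 = 17
  locker 4: 12 + 3 + 2 = 17
  locker 5: 12 = 12
  locker 6: 10 = 10
This matches the lower bound, so 6 is optimal.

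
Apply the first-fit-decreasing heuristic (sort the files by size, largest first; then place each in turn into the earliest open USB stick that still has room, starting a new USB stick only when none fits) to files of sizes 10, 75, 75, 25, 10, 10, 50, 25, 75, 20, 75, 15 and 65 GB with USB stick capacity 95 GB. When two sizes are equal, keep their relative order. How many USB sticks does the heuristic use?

Sorted descending: 75, 75, 75, 75, 65, 50, 25, 25, 20, 15, 10, 10, 10.
  75 → USB stick 1 (new)  [load 75/95]
  75 → USB stick 2 (new)  [load 75/95]
  75 → USB stick 3 (new)  [load 75/95]
  75 → USB stick 4 (new)  [load 75/95]
  65 → USB stick 5 (new)  [load 65/95]
  50 → USB stick 6 (new)  [load 50/95]
  25 → USB stick 5  [load 90/95]
  25 → USB stick 6  [load 75/95]
  20 → USB stick 1  [load 95/95]
  15 → USB stick 2  [load 90/95]
  10 → USB stick 3  [load 85/95]
  10 → USB stick 3  [load 95/95]
  10 → USB stick 4  [load 85/95]
6 USB sticks opened.

6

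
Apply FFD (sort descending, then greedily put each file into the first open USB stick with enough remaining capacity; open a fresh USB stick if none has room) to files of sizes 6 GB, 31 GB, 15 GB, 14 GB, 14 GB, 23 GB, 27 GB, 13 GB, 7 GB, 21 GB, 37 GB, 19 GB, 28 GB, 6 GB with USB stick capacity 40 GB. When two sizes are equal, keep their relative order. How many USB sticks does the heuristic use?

7

Sorted descending: 37, 31, 28, 27, 23, 21, 19, 15, 14, 14, 13, 7, 6, 6.
  37 → USB stick 1 (new)  [load 37/40]
  31 → USB stick 2 (new)  [load 31/40]
  28 → USB stick 3 (new)  [load 28/40]
  27 → USB stick 4 (new)  [load 27/40]
  23 → USB stick 5 (new)  [load 23/40]
  21 → USB stick 6 (new)  [load 21/40]
  19 → USB stick 6  [load 40/40]
  15 → USB stick 5  [load 38/40]
  14 → USB stick 7 (new)  [load 14/40]
  14 → USB stick 7  [load 28/40]
  13 → USB stick 4  [load 40/40]
  7 → USB stick 2  [load 38/40]
  6 → USB stick 3  [load 34/40]
  6 → USB stick 3  [load 40/40]
7 USB sticks opened.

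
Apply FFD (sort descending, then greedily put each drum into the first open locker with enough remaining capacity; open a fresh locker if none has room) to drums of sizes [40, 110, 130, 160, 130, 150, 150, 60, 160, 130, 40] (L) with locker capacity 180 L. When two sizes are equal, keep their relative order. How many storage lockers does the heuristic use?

8

Sorted descending: 160, 160, 150, 150, 130, 130, 130, 110, 60, 40, 40.
  160 → locker 1 (new)  [load 160/180]
  160 → locker 2 (new)  [load 160/180]
  150 → locker 3 (new)  [load 150/180]
  150 → locker 4 (new)  [load 150/180]
  130 → locker 5 (new)  [load 130/180]
  130 → locker 6 (new)  [load 130/180]
  130 → locker 7 (new)  [load 130/180]
  110 → locker 8 (new)  [load 110/180]
  60 → locker 8  [load 170/180]
  40 → locker 5  [load 170/180]
  40 → locker 6  [load 170/180]
8 storage lockers opened.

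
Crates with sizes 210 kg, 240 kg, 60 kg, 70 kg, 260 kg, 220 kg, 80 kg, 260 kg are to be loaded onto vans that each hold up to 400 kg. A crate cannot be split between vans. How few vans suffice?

Total = 260 + 260 + 240 + 220 + 210 + 80 + 70 + 60 = 1400 kg.
Lower bound: ⌈1400/400⌉ = 4 vans.
Also, 5 crates each exceed 200 kg, and no two of those can share a van, so at least 5 vans are needed.
A packing using 5 vans:
  van 1: 260 + 80 + 60 = 400
  van 2: 260 + 70 = 330
  van 3: 240 = 240
  van 4: 220 = 220
  van 5: 210 = 210
This matches the lower bound, so 5 is optimal.

5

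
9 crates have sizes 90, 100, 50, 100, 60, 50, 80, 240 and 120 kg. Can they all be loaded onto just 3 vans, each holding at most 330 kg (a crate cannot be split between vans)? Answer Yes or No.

Yes

A valid assignment using 3 vans:
  van 1: 240 + 90 = 330
  van 2: 120 + 100 + 100 = 320
  van 3: 80 + 60 + 50 + 50 = 240
Every load is within 330 kg, so 3 vans suffice.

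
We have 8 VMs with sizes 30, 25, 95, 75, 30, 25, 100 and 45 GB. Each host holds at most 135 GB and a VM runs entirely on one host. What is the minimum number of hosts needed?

Total = 100 + 95 + 75 + 45 + 30 + 30 + 25 + 25 = 425 GB.
Lower bound: ⌈425/135⌉ = 4 hosts.
A packing using 4 hosts:
  host 1: 100 + 30 = 130
  host 2: 95 + 30 = 125
  host 3: 75 + 45 = 120
  host 4: 25 + 25 = 50
This matches the lower bound, so 4 is optimal.

4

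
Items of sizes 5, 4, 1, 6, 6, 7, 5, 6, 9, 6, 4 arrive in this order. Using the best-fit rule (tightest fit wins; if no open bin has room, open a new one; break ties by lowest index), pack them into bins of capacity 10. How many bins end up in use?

  5 → bin 1 (new)  [load 5/10]
  4 → bin 1  [load 9/10]
  1 → bin 1  [load 10/10]
  6 → bin 2 (new)  [load 6/10]
  6 → bin 3 (new)  [load 6/10]
  7 → bin 4 (new)  [load 7/10]
  5 → bin 5 (new)  [load 5/10]
  6 → bin 6 (new)  [load 6/10]
  9 → bin 7 (new)  [load 9/10]
  6 → bin 8 (new)  [load 6/10]
  4 → bin 2  [load 10/10]
8 bins opened.

8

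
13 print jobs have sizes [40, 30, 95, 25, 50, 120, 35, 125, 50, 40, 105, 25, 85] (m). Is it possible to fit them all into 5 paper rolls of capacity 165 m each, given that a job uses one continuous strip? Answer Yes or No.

No

Total = 825 m; ⌈825/165⌉ = 5.
The bound of 5 does not rule out 5, but exhaustive search shows no assignment into 5 paper rolls of capacity 165 m exists — the minimum is 6.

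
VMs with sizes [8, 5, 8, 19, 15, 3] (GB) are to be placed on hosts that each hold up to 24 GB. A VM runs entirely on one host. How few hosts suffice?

3

Total = 19 + 15 + 8 + 8 + 5 + 3 = 58 GB.
Lower bound: ⌈58/24⌉ = 3 hosts.
A packing using 3 hosts:
  host 1: 19 + 5 = 24
  host 2: 15 + 8 = 23
  host 3: 8 + 3 = 11
This matches the lower bound, so 3 is optimal.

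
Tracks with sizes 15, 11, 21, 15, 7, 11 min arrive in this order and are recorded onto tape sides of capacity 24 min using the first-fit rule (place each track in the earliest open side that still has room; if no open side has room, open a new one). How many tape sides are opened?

  15 → side 1 (new)  [load 15/24]
  11 → side 2 (new)  [load 11/24]
  21 → side 3 (new)  [load 21/24]
  15 → side 4 (new)  [load 15/24]
  7 → side 1  [load 22/24]
  11 → side 2  [load 22/24]
4 tape sides opened.

4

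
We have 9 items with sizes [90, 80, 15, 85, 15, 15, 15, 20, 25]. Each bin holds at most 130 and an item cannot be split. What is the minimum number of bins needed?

3

Total = 90 + 85 + 80 + 25 + 20 + 15 + 15 + 15 + 15 = 360.
Lower bound: ⌈360/130⌉ = 3 bins.
A packing using 3 bins:
  bin 1: 90 + 25 + 15 = 130
  bin 2: 85 + 20 + 15 = 120
  bin 3: 80 + 15 + 15 = 110
This matches the lower bound, so 3 is optimal.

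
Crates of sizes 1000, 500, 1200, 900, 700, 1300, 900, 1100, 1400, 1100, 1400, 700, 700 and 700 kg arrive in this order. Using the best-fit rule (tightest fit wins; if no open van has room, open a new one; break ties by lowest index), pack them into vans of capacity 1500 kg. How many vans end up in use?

11

  1000 → van 1 (new)  [load 1000/1500]
  500 → van 1  [load 1500/1500]
  1200 → van 2 (new)  [load 1200/1500]
  900 → van 3 (new)  [load 900/1500]
  700 → van 4 (new)  [load 700/1500]
  1300 → van 5 (new)  [load 1300/1500]
  900 → van 6 (new)  [load 900/1500]
  1100 → van 7 (new)  [load 1100/1500]
  1400 → van 8 (new)  [load 1400/1500]
  1100 → van 9 (new)  [load 1100/1500]
  1400 → van 10 (new)  [load 1400/1500]
  700 → van 4  [load 1400/1500]
  700 → van 11 (new)  [load 700/1500]
  700 → van 11  [load 1400/1500]
11 vans opened.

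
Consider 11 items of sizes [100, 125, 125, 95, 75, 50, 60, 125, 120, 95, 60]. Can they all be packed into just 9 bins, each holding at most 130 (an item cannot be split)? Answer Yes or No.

Yes

A valid assignment using 9 bins:
  bin 1: 125 = 125
  bin 2: 125 = 125
  bin 3: 125 = 125
  bin 4: 120 = 120
  bin 5: 100 = 100
  bin 6: 95 = 95
  bin 7: 95 = 95
  bin 8: 75 + 50 = 125
  bin 9: 60 + 60 = 120
Every load is within 130, so 9 bins suffice.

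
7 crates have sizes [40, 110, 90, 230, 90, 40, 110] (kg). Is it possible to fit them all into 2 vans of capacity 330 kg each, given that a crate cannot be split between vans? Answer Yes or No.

No

Total = 710 kg; ⌈710/330⌉ = 3.
At least 3 vans are required, but only 2 are allowed.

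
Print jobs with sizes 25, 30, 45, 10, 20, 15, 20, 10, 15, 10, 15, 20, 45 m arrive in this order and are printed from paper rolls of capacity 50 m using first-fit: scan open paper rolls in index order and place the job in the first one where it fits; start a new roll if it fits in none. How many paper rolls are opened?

  25 → roll 1 (new)  [load 25/50]
  30 → roll 2 (new)  [load 30/50]
  45 → roll 3 (new)  [load 45/50]
  10 → roll 1  [load 35/50]
  20 → roll 2  [load 50/50]
  15 → roll 1  [load 50/50]
  20 → roll 4 (new)  [load 20/50]
  10 → roll 4  [load 30/50]
  15 → roll 4  [load 45/50]
  10 → roll 5 (new)  [load 10/50]
  15 → roll 5  [load 25/50]
  20 → roll 5  [load 45/50]
  45 → roll 6 (new)  [load 45/50]
6 paper rolls opened.

6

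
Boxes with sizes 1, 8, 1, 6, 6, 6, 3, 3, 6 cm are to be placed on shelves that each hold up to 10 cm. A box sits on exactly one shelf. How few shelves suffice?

Total = 8 + 6 + 6 + 6 + 6 + 3 + 3 + 1 + 1 = 40 cm.
Lower bound: ⌈40/10⌉ = 4 shelves.
Also, 5 boxes each exceed 5 cm, and no two of those can share a shelf, so at least 5 shelves are needed.
A packing using 5 shelves:
  shelf 1: 8 + 1 + 1 = 10
  shelf 2: 6 + 3 = 9
  shelf 3: 6 + 3 = 9
  shelf 4: 6 = 6
  shelf 5: 6 = 6
This matches the lower bound, so 5 is optimal.

5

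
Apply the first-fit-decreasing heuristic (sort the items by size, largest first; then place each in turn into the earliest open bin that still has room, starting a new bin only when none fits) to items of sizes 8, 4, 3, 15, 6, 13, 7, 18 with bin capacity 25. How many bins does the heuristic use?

4

Sorted descending: 18, 15, 13, 8, 7, 6, 4, 3.
  18 → bin 1 (new)  [load 18/25]
  15 → bin 2 (new)  [load 15/25]
  13 → bin 3 (new)  [load 13/25]
  8 → bin 2  [load 23/25]
  7 → bin 1  [load 25/25]
  6 → bin 3  [load 19/25]
  4 → bin 3  [load 23/25]
  3 → bin 4 (new)  [load 3/25]
4 bins opened.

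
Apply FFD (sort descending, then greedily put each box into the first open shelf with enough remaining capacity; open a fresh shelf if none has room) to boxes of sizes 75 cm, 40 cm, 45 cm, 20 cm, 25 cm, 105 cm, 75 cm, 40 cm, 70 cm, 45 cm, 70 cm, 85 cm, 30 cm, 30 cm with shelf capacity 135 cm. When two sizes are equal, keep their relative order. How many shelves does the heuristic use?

Sorted descending: 105, 85, 75, 75, 70, 70, 45, 45, 40, 40, 30, 30, 25, 20.
  105 → shelf 1 (new)  [load 105/135]
  85 → shelf 2 (new)  [load 85/135]
  75 → shelf 3 (new)  [load 75/135]
  75 → shelf 4 (new)  [load 75/135]
  70 → shelf 5 (new)  [load 70/135]
  70 → shelf 6 (new)  [load 70/135]
  45 → shelf 2  [load 130/135]
  45 → shelf 3  [load 120/135]
  40 → shelf 4  [load 115/135]
  40 → shelf 5  [load 110/135]
  30 → shelf 1  [load 135/135]
  30 → shelf 6  [load 100/135]
  25 → shelf 5  [load 135/135]
  20 → shelf 4  [load 135/135]
6 shelves opened.

6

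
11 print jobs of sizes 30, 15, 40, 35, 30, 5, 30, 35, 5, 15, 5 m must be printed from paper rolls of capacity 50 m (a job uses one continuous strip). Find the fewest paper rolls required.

Total = 40 + 35 + 35 + 30 + 30 + 30 + 15 + 15 + 5 + 5 + 5 = 245 m.
Lower bound: ⌈245/50⌉ = 5 paper rolls.
Also, 6 print jobs each exceed 25 m, and no two of those can share a roll, so at least 6 paper rolls are needed.
A packing using 6 paper rolls:
  roll 1: 40 + 5 + 5 = 50
  roll 2: 35 + 15 = 50
  roll 3: 35 + 15 = 50
  roll 4: 30 + 5 = 35
  roll 5: 30 = 30
  roll 6: 30 = 30
This matches the lower bound, so 6 is optimal.

6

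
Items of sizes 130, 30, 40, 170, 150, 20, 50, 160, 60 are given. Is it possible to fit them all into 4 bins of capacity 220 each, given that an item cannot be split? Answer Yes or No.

Yes

A valid assignment using 4 bins:
  bin 1: 170 + 50 = 220
  bin 2: 160 + 60 = 220
  bin 3: 150 + 40 + 30 = 220
  bin 4: 130 + 20 = 150
Every load is within 220, so 4 bins suffice.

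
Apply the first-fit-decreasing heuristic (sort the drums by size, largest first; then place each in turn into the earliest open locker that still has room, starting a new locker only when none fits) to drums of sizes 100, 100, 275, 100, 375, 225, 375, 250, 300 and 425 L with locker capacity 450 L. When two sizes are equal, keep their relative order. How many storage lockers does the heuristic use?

Sorted descending: 425, 375, 375, 300, 275, 250, 225, 100, 100, 100.
  425 → locker 1 (new)  [load 425/450]
  375 → locker 2 (new)  [load 375/450]
  375 → locker 3 (new)  [load 375/450]
  300 → locker 4 (new)  [load 300/450]
  275 → locker 5 (new)  [load 275/450]
  250 → locker 6 (new)  [load 250/450]
  225 → locker 7 (new)  [load 225/450]
  100 → locker 4  [load 400/450]
  100 → locker 5  [load 375/450]
  100 → locker 6  [load 350/450]
7 storage lockers opened.

7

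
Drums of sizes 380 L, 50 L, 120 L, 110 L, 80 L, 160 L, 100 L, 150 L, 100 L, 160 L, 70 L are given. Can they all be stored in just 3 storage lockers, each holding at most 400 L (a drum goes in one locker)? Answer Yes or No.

Total = 1480 L; ⌈1480/400⌉ = 4.
At least 4 storage lockers are required, but only 3 are allowed.

No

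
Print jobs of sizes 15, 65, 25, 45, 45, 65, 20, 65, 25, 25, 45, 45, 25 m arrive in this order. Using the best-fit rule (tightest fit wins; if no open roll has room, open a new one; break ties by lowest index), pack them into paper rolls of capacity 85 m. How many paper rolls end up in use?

  15 → roll 1 (new)  [load 15/85]
  65 → roll 1  [load 80/85]
  25 → roll 2 (new)  [load 25/85]
  45 → roll 2  [load 70/85]
  45 → roll 3 (new)  [load 45/85]
  65 → roll 4 (new)  [load 65/85]
  20 → roll 4  [load 85/85]
  65 → roll 5 (new)  [load 65/85]
  25 → roll 3  [load 70/85]
  25 → roll 6 (new)  [load 25/85]
  45 → roll 6  [load 70/85]
  45 → roll 7 (new)  [load 45/85]
  25 → roll 7  [load 70/85]
7 paper rolls opened.

7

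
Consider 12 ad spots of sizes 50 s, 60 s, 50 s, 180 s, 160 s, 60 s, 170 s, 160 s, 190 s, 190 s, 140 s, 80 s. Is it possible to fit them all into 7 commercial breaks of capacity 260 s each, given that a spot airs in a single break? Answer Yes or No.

A valid assignment using 7 commercial breaks:
  break 1: 190 + 60 = 250
  break 2: 190 + 60 = 250
  break 3: 180 + 80 = 260
  break 4: 170 + 50 = 220
  break 5: 160 + 50 = 210
  break 6: 160 = 160
  break 7: 140 = 140
Every load is within 260 s, so 7 commercial breaks suffice.

Yes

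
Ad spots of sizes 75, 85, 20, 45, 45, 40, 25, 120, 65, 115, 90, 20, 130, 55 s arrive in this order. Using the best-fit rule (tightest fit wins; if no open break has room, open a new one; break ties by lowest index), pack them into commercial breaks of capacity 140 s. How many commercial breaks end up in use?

8

  75 → break 1 (new)  [load 75/140]
  85 → break 2 (new)  [load 85/140]
  20 → break 2  [load 105/140]
  45 → break 1  [load 120/140]
  45 → break 3 (new)  [load 45/140]
  40 → break 3  [load 85/140]
  25 → break 2  [load 130/140]
  120 → break 4 (new)  [load 120/140]
  65 → break 5 (new)  [load 65/140]
  115 → break 6 (new)  [load 115/140]
  90 → break 7 (new)  [load 90/140]
  20 → break 1  [load 140/140]
  130 → break 8 (new)  [load 130/140]
  55 → break 3  [load 140/140]
8 commercial breaks opened.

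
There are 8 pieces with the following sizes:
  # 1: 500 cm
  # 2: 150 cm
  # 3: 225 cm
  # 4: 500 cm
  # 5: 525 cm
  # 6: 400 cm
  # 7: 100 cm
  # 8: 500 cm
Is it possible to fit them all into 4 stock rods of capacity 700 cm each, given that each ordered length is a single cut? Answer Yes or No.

No

Total = 2900 cm; ⌈2900/700⌉ = 5.
At least 5 stock rods are required, but only 4 are allowed.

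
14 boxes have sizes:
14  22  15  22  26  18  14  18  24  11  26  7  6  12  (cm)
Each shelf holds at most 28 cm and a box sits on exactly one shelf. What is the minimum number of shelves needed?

10

Total = 26 + 26 + 24 + 22 + 22 + 18 + 18 + 15 + 14 + 14 + 12 + 11 + 7 + 6 = 235 cm.
Lower bound: ⌈235/28⌉ = 9 shelves.
A packing using 10 shelves:
  shelf 1: 26 = 26
  shelf 2: 26 = 26
  shelf 3: 24 = 24
  shelf 4: 22 + 6 = 28
  shelf 5: 22 = 22
  shelf 6: 18 + 7 = 25
  shelf 7: 18 = 18
  shelf 8: 15 + 12 = 27
  shelf 9: 14 + 14 = 28
  shelf 10: 11 = 11
No arrangement into 9 shelves stays within capacity, so 10 is optimal.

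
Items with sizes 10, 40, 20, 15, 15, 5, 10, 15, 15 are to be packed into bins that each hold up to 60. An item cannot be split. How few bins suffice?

Total = 40 + 20 + 15 + 15 + 15 + 15 + 10 + 10 + 5 = 145.
Lower bound: ⌈145/60⌉ = 3 bins.
A packing using 3 bins:
  bin 1: 40 + 20 = 60
  bin 2: 15 + 15 + 15 + 15 = 60
  bin 3: 10 + 10 + 5 = 25
This matches the lower bound, so 3 is optimal.

3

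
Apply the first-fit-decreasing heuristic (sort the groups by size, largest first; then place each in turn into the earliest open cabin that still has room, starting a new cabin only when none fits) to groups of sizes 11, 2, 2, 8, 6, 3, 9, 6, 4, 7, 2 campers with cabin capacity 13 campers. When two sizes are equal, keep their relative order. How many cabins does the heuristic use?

Sorted descending: 11, 9, 8, 7, 6, 6, 4, 3, 2, 2, 2.
  11 → cabin 1 (new)  [load 11/13]
  9 → cabin 2 (new)  [load 9/13]
  8 → cabin 3 (new)  [load 8/13]
  7 → cabin 4 (new)  [load 7/13]
  6 → cabin 4  [load 13/13]
  6 → cabin 5 (new)  [load 6/13]
  4 → cabin 2  [load 13/13]
  3 → cabin 3  [load 11/13]
  2 → cabin 1  [load 13/13]
  2 → cabin 3  [load 13/13]
  2 → cabin 5  [load 8/13]
5 cabins opened.

5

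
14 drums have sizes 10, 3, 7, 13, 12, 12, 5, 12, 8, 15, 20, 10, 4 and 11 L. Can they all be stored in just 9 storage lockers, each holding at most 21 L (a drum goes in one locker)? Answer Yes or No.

Yes

A valid assignment using 8 storage lockers:
  locker 1: 20 = 20
  locker 2: 15 + 5 = 20
  locker 3: 13 + 8 = 21
  locker 4: 12 + 7 = 19
  locker 5: 12 + 4 + 3 = 19
  locker 6: 12 = 12
  locker 7: 11 + 10 = 21
  locker 8: 10 = 10
That uses only 8 ≤ 9, so 9 storage lockers are enough.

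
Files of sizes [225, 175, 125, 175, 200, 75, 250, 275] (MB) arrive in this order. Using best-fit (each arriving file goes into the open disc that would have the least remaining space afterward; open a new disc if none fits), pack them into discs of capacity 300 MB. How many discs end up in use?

  225 → disc 1 (new)  [load 225/300]
  175 → disc 2 (new)  [load 175/300]
  125 → disc 2  [load 300/300]
  175 → disc 3 (new)  [load 175/300]
  200 → disc 4 (new)  [load 200/300]
  75 → disc 1  [load 300/300]
  250 → disc 5 (new)  [load 250/300]
  275 → disc 6 (new)  [load 275/300]
6 discs opened.

6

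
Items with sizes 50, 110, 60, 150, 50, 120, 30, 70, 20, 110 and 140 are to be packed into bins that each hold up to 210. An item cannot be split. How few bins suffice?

Total = 150 + 140 + 120 + 110 + 110 + 70 + 60 + 50 + 50 + 30 + 20 = 910.
Lower bound: ⌈910/210⌉ = 5 bins.
A packing using 5 bins:
  bin 1: 150 + 60 = 210
  bin 2: 140 + 70 = 210
  bin 3: 120 + 50 + 30 = 200
  bin 4: 110 + 50 + 20 = 180
  bin 5: 110 = 110
This matches the lower bound, so 5 is optimal.

5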